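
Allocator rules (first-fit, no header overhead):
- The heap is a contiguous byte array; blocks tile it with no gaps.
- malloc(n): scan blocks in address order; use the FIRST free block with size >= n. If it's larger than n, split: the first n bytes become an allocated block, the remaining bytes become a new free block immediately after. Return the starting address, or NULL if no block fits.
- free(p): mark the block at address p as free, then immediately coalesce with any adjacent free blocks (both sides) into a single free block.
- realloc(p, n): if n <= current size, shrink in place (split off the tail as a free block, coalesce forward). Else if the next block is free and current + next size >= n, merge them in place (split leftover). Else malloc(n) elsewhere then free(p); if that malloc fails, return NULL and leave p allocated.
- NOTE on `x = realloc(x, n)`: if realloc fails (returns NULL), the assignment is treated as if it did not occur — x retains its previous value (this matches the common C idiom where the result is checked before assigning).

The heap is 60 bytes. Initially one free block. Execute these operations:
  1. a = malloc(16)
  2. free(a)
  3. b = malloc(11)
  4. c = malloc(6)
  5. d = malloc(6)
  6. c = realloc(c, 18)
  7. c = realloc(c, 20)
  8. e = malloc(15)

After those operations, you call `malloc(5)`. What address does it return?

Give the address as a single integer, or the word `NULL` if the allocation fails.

Answer: 11

Derivation:
Op 1: a = malloc(16) -> a = 0; heap: [0-15 ALLOC][16-59 FREE]
Op 2: free(a) -> (freed a); heap: [0-59 FREE]
Op 3: b = malloc(11) -> b = 0; heap: [0-10 ALLOC][11-59 FREE]
Op 4: c = malloc(6) -> c = 11; heap: [0-10 ALLOC][11-16 ALLOC][17-59 FREE]
Op 5: d = malloc(6) -> d = 17; heap: [0-10 ALLOC][11-16 ALLOC][17-22 ALLOC][23-59 FREE]
Op 6: c = realloc(c, 18) -> c = 23; heap: [0-10 ALLOC][11-16 FREE][17-22 ALLOC][23-40 ALLOC][41-59 FREE]
Op 7: c = realloc(c, 20) -> c = 23; heap: [0-10 ALLOC][11-16 FREE][17-22 ALLOC][23-42 ALLOC][43-59 FREE]
Op 8: e = malloc(15) -> e = 43; heap: [0-10 ALLOC][11-16 FREE][17-22 ALLOC][23-42 ALLOC][43-57 ALLOC][58-59 FREE]
malloc(5): first-fit scan over [0-10 ALLOC][11-16 FREE][17-22 ALLOC][23-42 ALLOC][43-57 ALLOC][58-59 FREE] -> 11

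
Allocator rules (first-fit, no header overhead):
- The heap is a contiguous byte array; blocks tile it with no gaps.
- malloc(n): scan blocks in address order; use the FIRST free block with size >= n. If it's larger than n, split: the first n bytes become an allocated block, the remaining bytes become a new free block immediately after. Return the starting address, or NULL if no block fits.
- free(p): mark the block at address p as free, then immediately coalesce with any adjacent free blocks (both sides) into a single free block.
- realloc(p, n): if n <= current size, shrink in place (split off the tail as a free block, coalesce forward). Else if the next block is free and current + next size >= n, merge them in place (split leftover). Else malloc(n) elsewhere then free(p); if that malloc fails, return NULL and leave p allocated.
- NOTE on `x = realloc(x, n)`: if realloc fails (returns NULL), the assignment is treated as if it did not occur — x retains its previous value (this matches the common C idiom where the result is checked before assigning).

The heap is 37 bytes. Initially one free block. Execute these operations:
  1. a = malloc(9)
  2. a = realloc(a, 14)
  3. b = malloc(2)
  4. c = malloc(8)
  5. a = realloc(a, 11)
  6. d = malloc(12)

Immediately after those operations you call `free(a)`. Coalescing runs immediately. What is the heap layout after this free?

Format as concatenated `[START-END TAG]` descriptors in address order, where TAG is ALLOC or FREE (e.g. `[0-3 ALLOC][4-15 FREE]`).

Op 1: a = malloc(9) -> a = 0; heap: [0-8 ALLOC][9-36 FREE]
Op 2: a = realloc(a, 14) -> a = 0; heap: [0-13 ALLOC][14-36 FREE]
Op 3: b = malloc(2) -> b = 14; heap: [0-13 ALLOC][14-15 ALLOC][16-36 FREE]
Op 4: c = malloc(8) -> c = 16; heap: [0-13 ALLOC][14-15 ALLOC][16-23 ALLOC][24-36 FREE]
Op 5: a = realloc(a, 11) -> a = 0; heap: [0-10 ALLOC][11-13 FREE][14-15 ALLOC][16-23 ALLOC][24-36 FREE]
Op 6: d = malloc(12) -> d = 24; heap: [0-10 ALLOC][11-13 FREE][14-15 ALLOC][16-23 ALLOC][24-35 ALLOC][36-36 FREE]
free(a): a = 0 -> block [0-10 ALLOC]; mark free, coalesce with adjacent free neighbors -> [0-13 FREE][14-15 ALLOC][16-23 ALLOC][24-35 ALLOC][36-36 FREE]

Answer: [0-13 FREE][14-15 ALLOC][16-23 ALLOC][24-35 ALLOC][36-36 FREE]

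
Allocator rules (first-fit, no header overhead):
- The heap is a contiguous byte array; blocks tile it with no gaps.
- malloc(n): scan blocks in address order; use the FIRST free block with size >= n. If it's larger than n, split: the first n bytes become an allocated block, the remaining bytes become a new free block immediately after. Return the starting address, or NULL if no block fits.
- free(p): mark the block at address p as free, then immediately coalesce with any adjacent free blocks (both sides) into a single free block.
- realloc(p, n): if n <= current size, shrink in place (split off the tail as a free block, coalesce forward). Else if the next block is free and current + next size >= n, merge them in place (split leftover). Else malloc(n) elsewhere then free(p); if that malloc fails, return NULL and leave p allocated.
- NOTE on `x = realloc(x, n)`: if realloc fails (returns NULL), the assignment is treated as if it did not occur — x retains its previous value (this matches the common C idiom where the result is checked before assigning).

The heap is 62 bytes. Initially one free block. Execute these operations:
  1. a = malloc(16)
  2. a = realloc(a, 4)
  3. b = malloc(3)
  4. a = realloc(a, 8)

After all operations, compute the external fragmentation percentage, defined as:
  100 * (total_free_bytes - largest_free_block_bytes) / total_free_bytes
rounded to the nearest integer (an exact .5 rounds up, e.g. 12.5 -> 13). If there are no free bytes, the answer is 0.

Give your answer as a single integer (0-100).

Answer: 8

Derivation:
Op 1: a = malloc(16) -> a = 0; heap: [0-15 ALLOC][16-61 FREE]
Op 2: a = realloc(a, 4) -> a = 0; heap: [0-3 ALLOC][4-61 FREE]
Op 3: b = malloc(3) -> b = 4; heap: [0-3 ALLOC][4-6 ALLOC][7-61 FREE]
Op 4: a = realloc(a, 8) -> a = 7; heap: [0-3 FREE][4-6 ALLOC][7-14 ALLOC][15-61 FREE]
Free blocks: [4 47] total_free=51 largest=47 -> 100*(51-47)/51 = 400/51 ≈ 7.843 -> rounds to 8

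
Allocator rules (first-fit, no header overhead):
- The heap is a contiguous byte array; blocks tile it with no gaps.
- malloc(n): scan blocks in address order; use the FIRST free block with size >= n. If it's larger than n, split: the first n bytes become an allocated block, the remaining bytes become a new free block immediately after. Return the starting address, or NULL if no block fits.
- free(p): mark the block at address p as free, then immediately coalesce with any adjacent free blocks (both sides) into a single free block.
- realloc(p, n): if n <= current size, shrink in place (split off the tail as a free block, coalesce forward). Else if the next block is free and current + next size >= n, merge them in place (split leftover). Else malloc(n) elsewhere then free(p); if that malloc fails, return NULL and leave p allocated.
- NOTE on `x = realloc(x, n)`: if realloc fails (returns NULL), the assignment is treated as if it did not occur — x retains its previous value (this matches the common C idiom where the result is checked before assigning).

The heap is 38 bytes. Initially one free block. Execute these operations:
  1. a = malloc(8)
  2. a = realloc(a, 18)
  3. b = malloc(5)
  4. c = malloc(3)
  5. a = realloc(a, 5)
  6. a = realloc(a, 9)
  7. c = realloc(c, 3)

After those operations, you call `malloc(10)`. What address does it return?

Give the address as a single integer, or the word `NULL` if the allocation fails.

Answer: 26

Derivation:
Op 1: a = malloc(8) -> a = 0; heap: [0-7 ALLOC][8-37 FREE]
Op 2: a = realloc(a, 18) -> a = 0; heap: [0-17 ALLOC][18-37 FREE]
Op 3: b = malloc(5) -> b = 18; heap: [0-17 ALLOC][18-22 ALLOC][23-37 FREE]
Op 4: c = malloc(3) -> c = 23; heap: [0-17 ALLOC][18-22 ALLOC][23-25 ALLOC][26-37 FREE]
Op 5: a = realloc(a, 5) -> a = 0; heap: [0-4 ALLOC][5-17 FREE][18-22 ALLOC][23-25 ALLOC][26-37 FREE]
Op 6: a = realloc(a, 9) -> a = 0; heap: [0-8 ALLOC][9-17 FREE][18-22 ALLOC][23-25 ALLOC][26-37 FREE]
Op 7: c = realloc(c, 3) -> c = 23; heap: [0-8 ALLOC][9-17 FREE][18-22 ALLOC][23-25 ALLOC][26-37 FREE]
malloc(10): first-fit scan over [0-8 ALLOC][9-17 FREE][18-22 ALLOC][23-25 ALLOC][26-37 FREE] -> 26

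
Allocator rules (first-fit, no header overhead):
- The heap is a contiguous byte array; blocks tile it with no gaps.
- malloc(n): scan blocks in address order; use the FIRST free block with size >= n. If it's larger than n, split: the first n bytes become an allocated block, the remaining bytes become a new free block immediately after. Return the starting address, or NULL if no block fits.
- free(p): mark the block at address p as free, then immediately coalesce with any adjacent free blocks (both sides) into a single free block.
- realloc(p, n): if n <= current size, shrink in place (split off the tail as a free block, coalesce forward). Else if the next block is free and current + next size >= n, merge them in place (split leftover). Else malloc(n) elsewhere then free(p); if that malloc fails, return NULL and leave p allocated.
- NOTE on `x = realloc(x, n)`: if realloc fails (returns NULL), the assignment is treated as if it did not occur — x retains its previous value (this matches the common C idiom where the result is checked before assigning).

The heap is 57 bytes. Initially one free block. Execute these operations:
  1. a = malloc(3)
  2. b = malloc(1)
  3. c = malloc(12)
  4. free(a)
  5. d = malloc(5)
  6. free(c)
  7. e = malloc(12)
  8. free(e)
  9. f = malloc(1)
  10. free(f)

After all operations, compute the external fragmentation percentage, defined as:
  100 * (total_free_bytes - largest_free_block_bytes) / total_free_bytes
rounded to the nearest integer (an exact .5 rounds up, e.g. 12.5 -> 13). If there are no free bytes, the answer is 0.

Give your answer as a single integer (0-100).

Op 1: a = malloc(3) -> a = 0; heap: [0-2 ALLOC][3-56 FREE]
Op 2: b = malloc(1) -> b = 3; heap: [0-2 ALLOC][3-3 ALLOC][4-56 FREE]
Op 3: c = malloc(12) -> c = 4; heap: [0-2 ALLOC][3-3 ALLOC][4-15 ALLOC][16-56 FREE]
Op 4: free(a) -> (freed a); heap: [0-2 FREE][3-3 ALLOC][4-15 ALLOC][16-56 FREE]
Op 5: d = malloc(5) -> d = 16; heap: [0-2 FREE][3-3 ALLOC][4-15 ALLOC][16-20 ALLOC][21-56 FREE]
Op 6: free(c) -> (freed c); heap: [0-2 FREE][3-3 ALLOC][4-15 FREE][16-20 ALLOC][21-56 FREE]
Op 7: e = malloc(12) -> e = 4; heap: [0-2 FREE][3-3 ALLOC][4-15 ALLOC][16-20 ALLOC][21-56 FREE]
Op 8: free(e) -> (freed e); heap: [0-2 FREE][3-3 ALLOC][4-15 FREE][16-20 ALLOC][21-56 FREE]
Op 9: f = malloc(1) -> f = 0; heap: [0-0 ALLOC][1-2 FREE][3-3 ALLOC][4-15 FREE][16-20 ALLOC][21-56 FREE]
Op 10: free(f) -> (freed f); heap: [0-2 FREE][3-3 ALLOC][4-15 FREE][16-20 ALLOC][21-56 FREE]
Free blocks: [3 12 36] total_free=51 largest=36 -> 100*(51-36)/51 = 1500/51 ≈ 29.412 -> rounds to 29

Answer: 29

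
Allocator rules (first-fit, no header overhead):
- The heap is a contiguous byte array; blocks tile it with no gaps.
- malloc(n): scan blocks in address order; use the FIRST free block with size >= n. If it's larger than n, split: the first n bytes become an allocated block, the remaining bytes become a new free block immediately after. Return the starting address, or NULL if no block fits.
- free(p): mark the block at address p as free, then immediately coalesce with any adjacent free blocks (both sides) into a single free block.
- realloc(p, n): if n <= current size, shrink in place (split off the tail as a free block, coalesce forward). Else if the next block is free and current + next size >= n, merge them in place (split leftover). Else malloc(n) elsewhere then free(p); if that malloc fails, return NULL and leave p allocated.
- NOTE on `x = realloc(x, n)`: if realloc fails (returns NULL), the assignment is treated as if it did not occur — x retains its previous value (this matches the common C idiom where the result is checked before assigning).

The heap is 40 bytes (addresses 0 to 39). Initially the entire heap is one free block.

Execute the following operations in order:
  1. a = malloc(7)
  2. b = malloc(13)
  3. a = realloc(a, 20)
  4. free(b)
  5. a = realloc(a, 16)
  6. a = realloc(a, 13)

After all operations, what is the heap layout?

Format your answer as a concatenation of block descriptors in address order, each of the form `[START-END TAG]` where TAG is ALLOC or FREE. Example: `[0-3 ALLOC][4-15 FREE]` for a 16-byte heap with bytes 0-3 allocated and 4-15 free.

Answer: [0-19 FREE][20-32 ALLOC][33-39 FREE]

Derivation:
Op 1: a = malloc(7) -> a = 0; heap: [0-6 ALLOC][7-39 FREE]
Op 2: b = malloc(13) -> b = 7; heap: [0-6 ALLOC][7-19 ALLOC][20-39 FREE]
Op 3: a = realloc(a, 20) -> a = 20; heap: [0-6 FREE][7-19 ALLOC][20-39 ALLOC]
Op 4: free(b) -> (freed b); heap: [0-19 FREE][20-39 ALLOC]
Op 5: a = realloc(a, 16) -> a = 20; heap: [0-19 FREE][20-35 ALLOC][36-39 FREE]
Op 6: a = realloc(a, 13) -> a = 20; heap: [0-19 FREE][20-32 ALLOC][33-39 FREE]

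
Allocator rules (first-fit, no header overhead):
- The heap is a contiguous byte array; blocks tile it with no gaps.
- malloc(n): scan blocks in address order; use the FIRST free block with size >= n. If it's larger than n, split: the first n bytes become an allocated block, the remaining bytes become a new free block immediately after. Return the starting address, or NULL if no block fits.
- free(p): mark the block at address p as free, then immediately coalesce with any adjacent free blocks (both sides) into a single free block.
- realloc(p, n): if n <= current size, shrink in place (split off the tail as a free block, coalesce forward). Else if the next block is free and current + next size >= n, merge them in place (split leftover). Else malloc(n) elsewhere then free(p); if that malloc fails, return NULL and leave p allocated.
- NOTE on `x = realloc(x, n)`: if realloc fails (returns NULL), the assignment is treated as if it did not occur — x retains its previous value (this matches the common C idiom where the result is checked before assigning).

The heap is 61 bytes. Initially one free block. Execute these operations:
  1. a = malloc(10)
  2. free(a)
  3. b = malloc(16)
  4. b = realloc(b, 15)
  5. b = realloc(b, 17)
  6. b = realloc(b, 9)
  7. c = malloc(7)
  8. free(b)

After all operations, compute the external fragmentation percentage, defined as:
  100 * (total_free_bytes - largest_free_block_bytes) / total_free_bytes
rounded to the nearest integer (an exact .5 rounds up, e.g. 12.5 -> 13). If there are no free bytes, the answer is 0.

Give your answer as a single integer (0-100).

Answer: 17

Derivation:
Op 1: a = malloc(10) -> a = 0; heap: [0-9 ALLOC][10-60 FREE]
Op 2: free(a) -> (freed a); heap: [0-60 FREE]
Op 3: b = malloc(16) -> b = 0; heap: [0-15 ALLOC][16-60 FREE]
Op 4: b = realloc(b, 15) -> b = 0; heap: [0-14 ALLOC][15-60 FREE]
Op 5: b = realloc(b, 17) -> b = 0; heap: [0-16 ALLOC][17-60 FREE]
Op 6: b = realloc(b, 9) -> b = 0; heap: [0-8 ALLOC][9-60 FREE]
Op 7: c = malloc(7) -> c = 9; heap: [0-8 ALLOC][9-15 ALLOC][16-60 FREE]
Op 8: free(b) -> (freed b); heap: [0-8 FREE][9-15 ALLOC][16-60 FREE]
Free blocks: [9 45] total_free=54 largest=45 -> 100*(54-45)/54 = 900/54 ≈ 16.667 -> rounds to 17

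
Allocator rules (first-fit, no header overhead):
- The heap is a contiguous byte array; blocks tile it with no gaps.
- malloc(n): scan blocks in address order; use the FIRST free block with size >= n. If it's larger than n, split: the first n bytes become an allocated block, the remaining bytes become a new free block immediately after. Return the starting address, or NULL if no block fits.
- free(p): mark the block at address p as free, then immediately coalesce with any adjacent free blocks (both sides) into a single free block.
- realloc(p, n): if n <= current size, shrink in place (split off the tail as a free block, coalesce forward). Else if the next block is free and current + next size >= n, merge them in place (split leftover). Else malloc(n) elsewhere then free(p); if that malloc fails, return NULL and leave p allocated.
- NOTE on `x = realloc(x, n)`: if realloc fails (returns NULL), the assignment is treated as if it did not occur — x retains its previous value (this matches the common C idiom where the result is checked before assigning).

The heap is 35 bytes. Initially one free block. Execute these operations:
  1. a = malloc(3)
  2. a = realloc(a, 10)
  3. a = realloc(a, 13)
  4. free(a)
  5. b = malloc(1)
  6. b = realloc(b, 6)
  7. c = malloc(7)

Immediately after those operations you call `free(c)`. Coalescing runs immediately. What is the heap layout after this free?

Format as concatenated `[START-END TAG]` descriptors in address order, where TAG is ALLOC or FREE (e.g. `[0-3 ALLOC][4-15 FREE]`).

Answer: [0-5 ALLOC][6-34 FREE]

Derivation:
Op 1: a = malloc(3) -> a = 0; heap: [0-2 ALLOC][3-34 FREE]
Op 2: a = realloc(a, 10) -> a = 0; heap: [0-9 ALLOC][10-34 FREE]
Op 3: a = realloc(a, 13) -> a = 0; heap: [0-12 ALLOC][13-34 FREE]
Op 4: free(a) -> (freed a); heap: [0-34 FREE]
Op 5: b = malloc(1) -> b = 0; heap: [0-0 ALLOC][1-34 FREE]
Op 6: b = realloc(b, 6) -> b = 0; heap: [0-5 ALLOC][6-34 FREE]
Op 7: c = malloc(7) -> c = 6; heap: [0-5 ALLOC][6-12 ALLOC][13-34 FREE]
free(c): c = 6 -> block [6-12 ALLOC]; mark free, coalesce with adjacent free neighbors -> [0-5 ALLOC][6-34 FREE]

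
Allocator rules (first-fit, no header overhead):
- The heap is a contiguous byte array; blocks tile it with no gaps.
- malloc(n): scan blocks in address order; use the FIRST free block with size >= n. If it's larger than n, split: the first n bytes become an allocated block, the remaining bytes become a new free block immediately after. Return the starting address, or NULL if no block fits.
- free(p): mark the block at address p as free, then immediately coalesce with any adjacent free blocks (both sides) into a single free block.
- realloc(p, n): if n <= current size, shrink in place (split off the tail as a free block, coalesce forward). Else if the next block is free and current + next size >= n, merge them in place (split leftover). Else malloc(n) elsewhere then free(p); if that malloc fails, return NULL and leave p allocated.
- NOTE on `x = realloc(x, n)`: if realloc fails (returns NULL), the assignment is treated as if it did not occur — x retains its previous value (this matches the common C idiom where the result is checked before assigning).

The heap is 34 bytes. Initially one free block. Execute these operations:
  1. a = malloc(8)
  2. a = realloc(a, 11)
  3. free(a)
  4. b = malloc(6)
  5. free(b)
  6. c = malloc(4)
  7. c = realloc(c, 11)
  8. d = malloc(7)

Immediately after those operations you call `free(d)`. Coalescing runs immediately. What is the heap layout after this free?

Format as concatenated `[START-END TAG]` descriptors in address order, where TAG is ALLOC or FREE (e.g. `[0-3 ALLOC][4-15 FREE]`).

Answer: [0-10 ALLOC][11-33 FREE]

Derivation:
Op 1: a = malloc(8) -> a = 0; heap: [0-7 ALLOC][8-33 FREE]
Op 2: a = realloc(a, 11) -> a = 0; heap: [0-10 ALLOC][11-33 FREE]
Op 3: free(a) -> (freed a); heap: [0-33 FREE]
Op 4: b = malloc(6) -> b = 0; heap: [0-5 ALLOC][6-33 FREE]
Op 5: free(b) -> (freed b); heap: [0-33 FREE]
Op 6: c = malloc(4) -> c = 0; heap: [0-3 ALLOC][4-33 FREE]
Op 7: c = realloc(c, 11) -> c = 0; heap: [0-10 ALLOC][11-33 FREE]
Op 8: d = malloc(7) -> d = 11; heap: [0-10 ALLOC][11-17 ALLOC][18-33 FREE]
free(d): d = 11 -> block [11-17 ALLOC]; mark free, coalesce with adjacent free neighbors -> [0-10 ALLOC][11-33 FREE]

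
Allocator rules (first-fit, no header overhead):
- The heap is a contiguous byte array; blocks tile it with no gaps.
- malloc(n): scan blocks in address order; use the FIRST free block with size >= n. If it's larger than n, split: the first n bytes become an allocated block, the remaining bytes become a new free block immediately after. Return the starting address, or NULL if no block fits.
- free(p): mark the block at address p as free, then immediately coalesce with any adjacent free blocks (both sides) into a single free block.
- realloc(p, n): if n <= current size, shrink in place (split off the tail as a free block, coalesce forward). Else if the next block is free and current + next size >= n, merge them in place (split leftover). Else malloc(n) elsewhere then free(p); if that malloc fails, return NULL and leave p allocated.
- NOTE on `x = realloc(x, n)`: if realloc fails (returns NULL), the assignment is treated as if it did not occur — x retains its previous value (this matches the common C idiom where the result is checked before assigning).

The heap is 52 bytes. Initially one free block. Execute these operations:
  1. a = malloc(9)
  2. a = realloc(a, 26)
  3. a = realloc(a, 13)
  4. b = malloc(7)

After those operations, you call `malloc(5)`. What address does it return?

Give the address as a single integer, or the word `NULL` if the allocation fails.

Answer: 20

Derivation:
Op 1: a = malloc(9) -> a = 0; heap: [0-8 ALLOC][9-51 FREE]
Op 2: a = realloc(a, 26) -> a = 0; heap: [0-25 ALLOC][26-51 FREE]
Op 3: a = realloc(a, 13) -> a = 0; heap: [0-12 ALLOC][13-51 FREE]
Op 4: b = malloc(7) -> b = 13; heap: [0-12 ALLOC][13-19 ALLOC][20-51 FREE]
malloc(5): first-fit scan over [0-12 ALLOC][13-19 ALLOC][20-51 FREE] -> 20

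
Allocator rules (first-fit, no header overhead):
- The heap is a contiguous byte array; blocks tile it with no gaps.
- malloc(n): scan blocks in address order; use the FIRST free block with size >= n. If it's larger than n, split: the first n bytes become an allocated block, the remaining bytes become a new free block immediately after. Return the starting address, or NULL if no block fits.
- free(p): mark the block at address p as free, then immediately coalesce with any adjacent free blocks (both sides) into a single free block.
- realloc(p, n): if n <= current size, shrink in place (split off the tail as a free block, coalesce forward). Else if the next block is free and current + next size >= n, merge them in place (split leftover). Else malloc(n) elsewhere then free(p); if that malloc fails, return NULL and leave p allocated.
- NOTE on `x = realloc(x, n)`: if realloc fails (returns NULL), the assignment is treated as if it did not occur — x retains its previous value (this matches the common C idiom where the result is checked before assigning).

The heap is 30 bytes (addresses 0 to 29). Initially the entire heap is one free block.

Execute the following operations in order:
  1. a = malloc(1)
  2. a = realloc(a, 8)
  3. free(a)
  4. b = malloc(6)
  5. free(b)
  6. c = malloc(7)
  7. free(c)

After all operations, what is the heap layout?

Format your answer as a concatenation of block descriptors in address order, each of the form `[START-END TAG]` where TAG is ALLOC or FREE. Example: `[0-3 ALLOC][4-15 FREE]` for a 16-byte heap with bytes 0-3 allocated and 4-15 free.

Answer: [0-29 FREE]

Derivation:
Op 1: a = malloc(1) -> a = 0; heap: [0-0 ALLOC][1-29 FREE]
Op 2: a = realloc(a, 8) -> a = 0; heap: [0-7 ALLOC][8-29 FREE]
Op 3: free(a) -> (freed a); heap: [0-29 FREE]
Op 4: b = malloc(6) -> b = 0; heap: [0-5 ALLOC][6-29 FREE]
Op 5: free(b) -> (freed b); heap: [0-29 FREE]
Op 6: c = malloc(7) -> c = 0; heap: [0-6 ALLOC][7-29 FREE]
Op 7: free(c) -> (freed c); heap: [0-29 FREE]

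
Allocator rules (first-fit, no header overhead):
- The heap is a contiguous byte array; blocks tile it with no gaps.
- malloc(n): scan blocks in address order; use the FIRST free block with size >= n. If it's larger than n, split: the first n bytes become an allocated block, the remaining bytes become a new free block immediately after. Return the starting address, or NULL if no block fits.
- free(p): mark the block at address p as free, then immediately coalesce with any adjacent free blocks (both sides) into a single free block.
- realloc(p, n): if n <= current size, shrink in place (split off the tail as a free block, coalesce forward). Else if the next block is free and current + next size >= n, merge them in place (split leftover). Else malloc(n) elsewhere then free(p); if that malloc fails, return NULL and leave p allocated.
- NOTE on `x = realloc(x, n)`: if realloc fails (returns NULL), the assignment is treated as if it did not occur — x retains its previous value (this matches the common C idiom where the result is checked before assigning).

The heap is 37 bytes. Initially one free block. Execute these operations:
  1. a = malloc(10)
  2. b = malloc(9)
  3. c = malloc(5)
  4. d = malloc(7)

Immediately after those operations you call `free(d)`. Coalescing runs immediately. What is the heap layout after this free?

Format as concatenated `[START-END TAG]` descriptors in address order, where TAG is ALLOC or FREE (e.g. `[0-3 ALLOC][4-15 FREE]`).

Answer: [0-9 ALLOC][10-18 ALLOC][19-23 ALLOC][24-36 FREE]

Derivation:
Op 1: a = malloc(10) -> a = 0; heap: [0-9 ALLOC][10-36 FREE]
Op 2: b = malloc(9) -> b = 10; heap: [0-9 ALLOC][10-18 ALLOC][19-36 FREE]
Op 3: c = malloc(5) -> c = 19; heap: [0-9 ALLOC][10-18 ALLOC][19-23 ALLOC][24-36 FREE]
Op 4: d = malloc(7) -> d = 24; heap: [0-9 ALLOC][10-18 ALLOC][19-23 ALLOC][24-30 ALLOC][31-36 FREE]
free(d): d = 24 -> block [24-30 ALLOC]; mark free, coalesce with adjacent free neighbors -> [0-9 ALLOC][10-18 ALLOC][19-23 ALLOC][24-36 FREE]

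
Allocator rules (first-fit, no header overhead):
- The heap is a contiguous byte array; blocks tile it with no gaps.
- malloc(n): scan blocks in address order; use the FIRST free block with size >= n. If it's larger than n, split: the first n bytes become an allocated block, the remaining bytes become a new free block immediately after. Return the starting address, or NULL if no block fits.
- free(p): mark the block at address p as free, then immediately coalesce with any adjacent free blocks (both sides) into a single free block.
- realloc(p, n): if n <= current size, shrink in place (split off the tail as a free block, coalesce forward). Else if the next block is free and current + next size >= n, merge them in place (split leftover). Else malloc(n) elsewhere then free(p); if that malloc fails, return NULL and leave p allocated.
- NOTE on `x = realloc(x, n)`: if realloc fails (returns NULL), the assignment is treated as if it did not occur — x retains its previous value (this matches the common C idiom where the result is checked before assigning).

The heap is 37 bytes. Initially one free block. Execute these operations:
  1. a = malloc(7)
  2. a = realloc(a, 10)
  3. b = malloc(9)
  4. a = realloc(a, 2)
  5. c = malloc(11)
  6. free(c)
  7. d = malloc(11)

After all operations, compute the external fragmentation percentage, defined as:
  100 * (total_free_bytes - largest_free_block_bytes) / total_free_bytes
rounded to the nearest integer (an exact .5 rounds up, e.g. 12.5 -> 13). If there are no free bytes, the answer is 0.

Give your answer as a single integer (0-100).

Op 1: a = malloc(7) -> a = 0; heap: [0-6 ALLOC][7-36 FREE]
Op 2: a = realloc(a, 10) -> a = 0; heap: [0-9 ALLOC][10-36 FREE]
Op 3: b = malloc(9) -> b = 10; heap: [0-9 ALLOC][10-18 ALLOC][19-36 FREE]
Op 4: a = realloc(a, 2) -> a = 0; heap: [0-1 ALLOC][2-9 FREE][10-18 ALLOC][19-36 FREE]
Op 5: c = malloc(11) -> c = 19; heap: [0-1 ALLOC][2-9 FREE][10-18 ALLOC][19-29 ALLOC][30-36 FREE]
Op 6: free(c) -> (freed c); heap: [0-1 ALLOC][2-9 FREE][10-18 ALLOC][19-36 FREE]
Op 7: d = malloc(11) -> d = 19; heap: [0-1 ALLOC][2-9 FREE][10-18 ALLOC][19-29 ALLOC][30-36 FREE]
Free blocks: [8 7] total_free=15 largest=8 -> 100*(15-8)/15 = 700/15 ≈ 46.667 -> rounds to 47

Answer: 47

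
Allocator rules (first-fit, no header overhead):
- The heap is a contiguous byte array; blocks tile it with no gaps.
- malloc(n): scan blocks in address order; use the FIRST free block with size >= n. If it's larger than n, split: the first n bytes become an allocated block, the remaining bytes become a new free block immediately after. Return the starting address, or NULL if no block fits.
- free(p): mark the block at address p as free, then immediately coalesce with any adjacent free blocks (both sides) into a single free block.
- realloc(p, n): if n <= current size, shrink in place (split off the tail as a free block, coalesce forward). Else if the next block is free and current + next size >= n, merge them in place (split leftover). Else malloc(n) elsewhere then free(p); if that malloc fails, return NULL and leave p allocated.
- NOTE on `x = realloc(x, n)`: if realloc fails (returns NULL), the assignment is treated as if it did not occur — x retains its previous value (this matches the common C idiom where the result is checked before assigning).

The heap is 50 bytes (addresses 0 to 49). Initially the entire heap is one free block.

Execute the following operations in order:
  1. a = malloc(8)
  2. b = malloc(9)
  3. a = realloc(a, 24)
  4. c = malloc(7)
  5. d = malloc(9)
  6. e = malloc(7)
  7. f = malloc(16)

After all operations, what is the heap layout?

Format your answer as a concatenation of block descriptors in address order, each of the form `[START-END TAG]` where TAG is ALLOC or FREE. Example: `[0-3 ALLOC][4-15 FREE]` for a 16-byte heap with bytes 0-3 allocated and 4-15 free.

Answer: [0-6 ALLOC][7-7 FREE][8-16 ALLOC][17-40 ALLOC][41-49 ALLOC]

Derivation:
Op 1: a = malloc(8) -> a = 0; heap: [0-7 ALLOC][8-49 FREE]
Op 2: b = malloc(9) -> b = 8; heap: [0-7 ALLOC][8-16 ALLOC][17-49 FREE]
Op 3: a = realloc(a, 24) -> a = 17; heap: [0-7 FREE][8-16 ALLOC][17-40 ALLOC][41-49 FREE]
Op 4: c = malloc(7) -> c = 0; heap: [0-6 ALLOC][7-7 FREE][8-16 ALLOC][17-40 ALLOC][41-49 FREE]
Op 5: d = malloc(9) -> d = 41; heap: [0-6 ALLOC][7-7 FREE][8-16 ALLOC][17-40 ALLOC][41-49 ALLOC]
Op 6: e = malloc(7) -> e = NULL; heap: [0-6 ALLOC][7-7 FREE][8-16 ALLOC][17-40 ALLOC][41-49 ALLOC]
Op 7: f = malloc(16) -> f = NULL; heap: [0-6 ALLOC][7-7 FREE][8-16 ALLOC][17-40 ALLOC][41-49 ALLOC]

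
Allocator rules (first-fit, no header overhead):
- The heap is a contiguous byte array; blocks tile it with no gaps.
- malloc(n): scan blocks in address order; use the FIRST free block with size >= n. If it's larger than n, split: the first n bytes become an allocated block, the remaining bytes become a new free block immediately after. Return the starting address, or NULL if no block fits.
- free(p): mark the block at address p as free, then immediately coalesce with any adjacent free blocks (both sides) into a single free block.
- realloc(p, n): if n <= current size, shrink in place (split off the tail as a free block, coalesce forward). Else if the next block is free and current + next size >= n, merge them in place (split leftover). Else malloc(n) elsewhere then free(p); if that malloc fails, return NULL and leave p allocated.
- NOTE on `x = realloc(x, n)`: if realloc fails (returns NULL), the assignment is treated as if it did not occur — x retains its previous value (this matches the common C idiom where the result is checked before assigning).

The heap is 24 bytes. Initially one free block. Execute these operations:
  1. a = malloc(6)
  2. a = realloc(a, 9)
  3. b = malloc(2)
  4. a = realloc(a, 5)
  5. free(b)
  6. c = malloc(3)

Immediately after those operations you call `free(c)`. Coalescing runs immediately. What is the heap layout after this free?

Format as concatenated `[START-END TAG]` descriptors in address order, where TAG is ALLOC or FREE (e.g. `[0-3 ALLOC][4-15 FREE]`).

Op 1: a = malloc(6) -> a = 0; heap: [0-5 ALLOC][6-23 FREE]
Op 2: a = realloc(a, 9) -> a = 0; heap: [0-8 ALLOC][9-23 FREE]
Op 3: b = malloc(2) -> b = 9; heap: [0-8 ALLOC][9-10 ALLOC][11-23 FREE]
Op 4: a = realloc(a, 5) -> a = 0; heap: [0-4 ALLOC][5-8 FREE][9-10 ALLOC][11-23 FREE]
Op 5: free(b) -> (freed b); heap: [0-4 ALLOC][5-23 FREE]
Op 6: c = malloc(3) -> c = 5; heap: [0-4 ALLOC][5-7 ALLOC][8-23 FREE]
free(c): c = 5 -> block [5-7 ALLOC]; mark free, coalesce with adjacent free neighbors -> [0-4 ALLOC][5-23 FREE]

Answer: [0-4 ALLOC][5-23 FREE]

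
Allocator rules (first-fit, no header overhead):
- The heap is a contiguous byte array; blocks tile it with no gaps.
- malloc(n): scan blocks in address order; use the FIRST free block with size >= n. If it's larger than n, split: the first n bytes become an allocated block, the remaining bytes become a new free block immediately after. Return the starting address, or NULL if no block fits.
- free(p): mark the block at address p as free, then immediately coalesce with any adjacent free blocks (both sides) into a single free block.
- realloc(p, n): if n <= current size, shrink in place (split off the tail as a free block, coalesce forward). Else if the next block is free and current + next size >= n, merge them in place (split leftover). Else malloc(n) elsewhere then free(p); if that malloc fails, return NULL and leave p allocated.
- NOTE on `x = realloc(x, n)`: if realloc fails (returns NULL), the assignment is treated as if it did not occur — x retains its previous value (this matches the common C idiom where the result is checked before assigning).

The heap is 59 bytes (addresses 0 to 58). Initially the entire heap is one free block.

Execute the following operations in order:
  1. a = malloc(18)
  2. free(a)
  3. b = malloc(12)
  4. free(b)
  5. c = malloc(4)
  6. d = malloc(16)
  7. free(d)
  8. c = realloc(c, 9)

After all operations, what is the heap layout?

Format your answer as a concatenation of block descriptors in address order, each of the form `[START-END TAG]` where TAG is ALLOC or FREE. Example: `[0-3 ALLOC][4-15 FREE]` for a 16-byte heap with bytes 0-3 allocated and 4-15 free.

Answer: [0-8 ALLOC][9-58 FREE]

Derivation:
Op 1: a = malloc(18) -> a = 0; heap: [0-17 ALLOC][18-58 FREE]
Op 2: free(a) -> (freed a); heap: [0-58 FREE]
Op 3: b = malloc(12) -> b = 0; heap: [0-11 ALLOC][12-58 FREE]
Op 4: free(b) -> (freed b); heap: [0-58 FREE]
Op 5: c = malloc(4) -> c = 0; heap: [0-3 ALLOC][4-58 FREE]
Op 6: d = malloc(16) -> d = 4; heap: [0-3 ALLOC][4-19 ALLOC][20-58 FREE]
Op 7: free(d) -> (freed d); heap: [0-3 ALLOC][4-58 FREE]
Op 8: c = realloc(c, 9) -> c = 0; heap: [0-8 ALLOC][9-58 FREE]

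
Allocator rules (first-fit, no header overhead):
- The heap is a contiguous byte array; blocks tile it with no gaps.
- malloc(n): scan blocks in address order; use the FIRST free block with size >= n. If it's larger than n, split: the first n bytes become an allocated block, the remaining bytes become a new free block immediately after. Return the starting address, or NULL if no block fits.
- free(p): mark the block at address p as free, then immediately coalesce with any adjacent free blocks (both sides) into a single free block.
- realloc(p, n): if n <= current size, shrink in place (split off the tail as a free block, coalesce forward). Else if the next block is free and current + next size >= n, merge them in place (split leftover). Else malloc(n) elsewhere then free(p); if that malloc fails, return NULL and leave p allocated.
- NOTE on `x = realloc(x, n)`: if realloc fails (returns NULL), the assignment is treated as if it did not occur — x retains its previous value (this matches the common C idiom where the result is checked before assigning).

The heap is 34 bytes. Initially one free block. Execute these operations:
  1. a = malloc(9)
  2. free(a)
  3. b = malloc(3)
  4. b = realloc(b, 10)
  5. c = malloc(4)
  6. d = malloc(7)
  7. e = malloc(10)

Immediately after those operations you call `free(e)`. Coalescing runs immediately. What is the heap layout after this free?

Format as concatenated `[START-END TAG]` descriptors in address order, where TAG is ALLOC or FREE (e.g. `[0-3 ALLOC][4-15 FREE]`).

Op 1: a = malloc(9) -> a = 0; heap: [0-8 ALLOC][9-33 FREE]
Op 2: free(a) -> (freed a); heap: [0-33 FREE]
Op 3: b = malloc(3) -> b = 0; heap: [0-2 ALLOC][3-33 FREE]
Op 4: b = realloc(b, 10) -> b = 0; heap: [0-9 ALLOC][10-33 FREE]
Op 5: c = malloc(4) -> c = 10; heap: [0-9 ALLOC][10-13 ALLOC][14-33 FREE]
Op 6: d = malloc(7) -> d = 14; heap: [0-9 ALLOC][10-13 ALLOC][14-20 ALLOC][21-33 FREE]
Op 7: e = malloc(10) -> e = 21; heap: [0-9 ALLOC][10-13 ALLOC][14-20 ALLOC][21-30 ALLOC][31-33 FREE]
free(e): e = 21 -> block [21-30 ALLOC]; mark free, coalesce with adjacent free neighbors -> [0-9 ALLOC][10-13 ALLOC][14-20 ALLOC][21-33 FREE]

Answer: [0-9 ALLOC][10-13 ALLOC][14-20 ALLOC][21-33 FREE]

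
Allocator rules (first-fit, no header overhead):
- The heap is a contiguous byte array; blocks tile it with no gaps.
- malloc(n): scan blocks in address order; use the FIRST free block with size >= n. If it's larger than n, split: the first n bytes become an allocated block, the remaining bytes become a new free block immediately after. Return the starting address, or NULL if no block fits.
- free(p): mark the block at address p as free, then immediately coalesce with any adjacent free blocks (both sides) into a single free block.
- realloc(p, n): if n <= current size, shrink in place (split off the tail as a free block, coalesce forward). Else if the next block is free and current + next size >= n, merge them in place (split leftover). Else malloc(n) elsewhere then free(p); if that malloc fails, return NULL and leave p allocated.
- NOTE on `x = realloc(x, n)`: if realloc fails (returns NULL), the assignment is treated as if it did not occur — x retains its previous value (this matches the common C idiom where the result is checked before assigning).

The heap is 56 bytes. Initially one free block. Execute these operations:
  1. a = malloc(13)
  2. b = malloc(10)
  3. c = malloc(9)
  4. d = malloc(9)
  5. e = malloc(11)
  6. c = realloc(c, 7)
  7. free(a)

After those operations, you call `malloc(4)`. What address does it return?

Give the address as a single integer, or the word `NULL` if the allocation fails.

Op 1: a = malloc(13) -> a = 0; heap: [0-12 ALLOC][13-55 FREE]
Op 2: b = malloc(10) -> b = 13; heap: [0-12 ALLOC][13-22 ALLOC][23-55 FREE]
Op 3: c = malloc(9) -> c = 23; heap: [0-12 ALLOC][13-22 ALLOC][23-31 ALLOC][32-55 FREE]
Op 4: d = malloc(9) -> d = 32; heap: [0-12 ALLOC][13-22 ALLOC][23-31 ALLOC][32-40 ALLOC][41-55 FREE]
Op 5: e = malloc(11) -> e = 41; heap: [0-12 ALLOC][13-22 ALLOC][23-31 ALLOC][32-40 ALLOC][41-51 ALLOC][52-55 FREE]
Op 6: c = realloc(c, 7) -> c = 23; heap: [0-12 ALLOC][13-22 ALLOC][23-29 ALLOC][30-31 FREE][32-40 ALLOC][41-51 ALLOC][52-55 FREE]
Op 7: free(a) -> (freed a); heap: [0-12 FREE][13-22 ALLOC][23-29 ALLOC][30-31 FREE][32-40 ALLOC][41-51 ALLOC][52-55 FREE]
malloc(4): first-fit scan over [0-12 FREE][13-22 ALLOC][23-29 ALLOC][30-31 FREE][32-40 ALLOC][41-51 ALLOC][52-55 FREE] -> 0

Answer: 0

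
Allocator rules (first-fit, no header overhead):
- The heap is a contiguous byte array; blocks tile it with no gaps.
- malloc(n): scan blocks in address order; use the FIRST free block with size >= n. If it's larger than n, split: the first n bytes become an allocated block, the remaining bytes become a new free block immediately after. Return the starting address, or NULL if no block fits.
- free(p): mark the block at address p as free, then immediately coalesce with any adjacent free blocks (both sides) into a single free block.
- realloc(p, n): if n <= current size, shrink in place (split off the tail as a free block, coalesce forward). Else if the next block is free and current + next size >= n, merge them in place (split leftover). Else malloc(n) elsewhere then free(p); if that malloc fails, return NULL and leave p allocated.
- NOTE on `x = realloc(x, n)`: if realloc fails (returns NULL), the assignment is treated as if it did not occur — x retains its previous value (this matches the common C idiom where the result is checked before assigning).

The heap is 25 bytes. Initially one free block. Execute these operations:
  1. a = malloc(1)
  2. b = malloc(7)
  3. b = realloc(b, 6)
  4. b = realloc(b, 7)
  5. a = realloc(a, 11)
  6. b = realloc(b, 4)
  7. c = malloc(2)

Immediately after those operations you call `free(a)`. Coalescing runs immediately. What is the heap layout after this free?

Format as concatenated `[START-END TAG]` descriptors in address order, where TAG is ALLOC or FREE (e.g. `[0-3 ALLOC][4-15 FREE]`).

Answer: [0-0 FREE][1-4 ALLOC][5-6 ALLOC][7-24 FREE]

Derivation:
Op 1: a = malloc(1) -> a = 0; heap: [0-0 ALLOC][1-24 FREE]
Op 2: b = malloc(7) -> b = 1; heap: [0-0 ALLOC][1-7 ALLOC][8-24 FREE]
Op 3: b = realloc(b, 6) -> b = 1; heap: [0-0 ALLOC][1-6 ALLOC][7-24 FREE]
Op 4: b = realloc(b, 7) -> b = 1; heap: [0-0 ALLOC][1-7 ALLOC][8-24 FREE]
Op 5: a = realloc(a, 11) -> a = 8; heap: [0-0 FREE][1-7 ALLOC][8-18 ALLOC][19-24 FREE]
Op 6: b = realloc(b, 4) -> b = 1; heap: [0-0 FREE][1-4 ALLOC][5-7 FREE][8-18 ALLOC][19-24 FREE]
Op 7: c = malloc(2) -> c = 5; heap: [0-0 FREE][1-4 ALLOC][5-6 ALLOC][7-7 FREE][8-18 ALLOC][19-24 FREE]
free(a): a = 8 -> block [8-18 ALLOC]; mark free, coalesce with adjacent free neighbors -> [0-0 FREE][1-4 ALLOC][5-6 ALLOC][7-24 FREE]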